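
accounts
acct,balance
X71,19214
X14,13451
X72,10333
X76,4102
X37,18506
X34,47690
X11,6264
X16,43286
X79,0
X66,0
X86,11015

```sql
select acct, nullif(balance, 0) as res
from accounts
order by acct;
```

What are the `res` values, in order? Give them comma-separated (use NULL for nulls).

acct=X11: balance=6264 vs 0: differ → 6264
acct=X14: balance=13451 vs 0: differ → 13451
acct=X16: balance=43286 vs 0: differ → 43286
acct=X34: balance=47690 vs 0: differ → 47690
acct=X37: balance=18506 vs 0: differ → 18506
acct=X66: balance=0 vs 0: equal → NULL
acct=X71: balance=19214 vs 0: differ → 19214
acct=X72: balance=10333 vs 0: differ → 10333
acct=X76: balance=4102 vs 0: differ → 4102
acct=X79: balance=0 vs 0: equal → NULL
acct=X86: balance=11015 vs 0: differ → 11015

6264, 13451, 43286, 47690, 18506, NULL, 19214, 10333, 4102, NULL, 11015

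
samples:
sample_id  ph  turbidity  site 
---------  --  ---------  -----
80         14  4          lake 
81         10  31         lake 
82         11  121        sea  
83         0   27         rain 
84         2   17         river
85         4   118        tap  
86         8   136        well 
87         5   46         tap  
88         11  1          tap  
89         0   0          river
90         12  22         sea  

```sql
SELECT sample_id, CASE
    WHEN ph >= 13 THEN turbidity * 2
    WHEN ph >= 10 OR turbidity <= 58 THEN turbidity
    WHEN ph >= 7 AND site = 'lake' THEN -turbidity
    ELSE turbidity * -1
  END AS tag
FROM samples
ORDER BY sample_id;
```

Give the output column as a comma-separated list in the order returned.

sample_id=80: ph >= 13 → 8
sample_id=81: ph >= 10 OR turbidity <= 58 → 31
sample_id=82: ph >= 10 OR turbidity <= 58 → 121
sample_id=83: ph >= 10 OR turbidity <= 58 → 27
sample_id=84: ph >= 10 OR turbidity <= 58 → 17
sample_id=85: ELSE → -118
sample_id=86: ELSE → -136
sample_id=87: ph >= 10 OR turbidity <= 58 → 46
sample_id=88: ph >= 10 OR turbidity <= 58 → 1
sample_id=89: ph >= 10 OR turbidity <= 58 → 0
sample_id=90: ph >= 10 OR turbidity <= 58 → 22

8, 31, 121, 27, 17, -118, -136, 46, 1, 0, 22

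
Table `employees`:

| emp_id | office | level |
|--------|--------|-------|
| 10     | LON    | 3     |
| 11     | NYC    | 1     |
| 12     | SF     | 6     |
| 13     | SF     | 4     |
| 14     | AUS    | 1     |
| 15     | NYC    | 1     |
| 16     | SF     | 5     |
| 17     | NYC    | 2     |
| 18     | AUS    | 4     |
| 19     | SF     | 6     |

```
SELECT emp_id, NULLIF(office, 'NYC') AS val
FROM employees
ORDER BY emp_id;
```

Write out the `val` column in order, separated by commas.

LON, NULL, SF, SF, AUS, NULL, SF, NULL, AUS, SF

emp_id=10: office=LON vs NYC: differ → LON
emp_id=11: office=NYC vs NYC: equal → NULL
emp_id=12: office=SF vs NYC: differ → SF
emp_id=13: office=SF vs NYC: differ → SF
emp_id=14: office=AUS vs NYC: differ → AUS
emp_id=15: office=NYC vs NYC: equal → NULL
emp_id=16: office=SF vs NYC: differ → SF
emp_id=17: office=NYC vs NYC: equal → NULL
emp_id=18: office=AUS vs NYC: differ → AUS
emp_id=19: office=SF vs NYC: differ → SF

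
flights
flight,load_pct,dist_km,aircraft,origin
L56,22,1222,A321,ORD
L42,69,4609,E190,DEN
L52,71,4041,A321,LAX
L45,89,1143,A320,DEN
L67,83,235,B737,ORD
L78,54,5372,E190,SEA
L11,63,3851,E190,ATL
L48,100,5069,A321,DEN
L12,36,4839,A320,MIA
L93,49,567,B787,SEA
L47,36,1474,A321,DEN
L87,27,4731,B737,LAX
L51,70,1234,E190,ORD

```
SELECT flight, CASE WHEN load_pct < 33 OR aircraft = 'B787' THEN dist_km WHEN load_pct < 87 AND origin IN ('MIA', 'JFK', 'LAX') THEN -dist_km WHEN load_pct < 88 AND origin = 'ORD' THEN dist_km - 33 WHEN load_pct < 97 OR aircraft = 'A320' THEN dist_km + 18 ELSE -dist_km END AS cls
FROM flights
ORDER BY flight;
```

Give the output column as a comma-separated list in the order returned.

flight=L11: load_pct < 97 OR aircraft = 'A320' → 3869
flight=L12: load_pct < 87 AND origin IN ('MIA', 'JFK', 'LAX') → -4839
flight=L42: load_pct < 97 OR aircraft = 'A320' → 4627
flight=L45: load_pct < 97 OR aircraft = 'A320' → 1161
flight=L47: load_pct < 97 OR aircraft = 'A320' → 1492
flight=L48: ELSE → -5069
flight=L51: load_pct < 88 AND origin = 'ORD' → 1201
flight=L52: load_pct < 87 AND origin IN ('MIA', 'JFK', 'LAX') → -4041
flight=L56: load_pct < 33 OR aircraft = 'B787' → 1222
flight=L67: load_pct < 88 AND origin = 'ORD' → 202
flight=L78: load_pct < 97 OR aircraft = 'A320' → 5390
flight=L87: load_pct < 33 OR aircraft = 'B787' → 4731
flight=L93: load_pct < 33 OR aircraft = 'B787' → 567

3869, -4839, 4627, 1161, 1492, -5069, 1201, -4041, 1222, 202, 5390, 4731, 567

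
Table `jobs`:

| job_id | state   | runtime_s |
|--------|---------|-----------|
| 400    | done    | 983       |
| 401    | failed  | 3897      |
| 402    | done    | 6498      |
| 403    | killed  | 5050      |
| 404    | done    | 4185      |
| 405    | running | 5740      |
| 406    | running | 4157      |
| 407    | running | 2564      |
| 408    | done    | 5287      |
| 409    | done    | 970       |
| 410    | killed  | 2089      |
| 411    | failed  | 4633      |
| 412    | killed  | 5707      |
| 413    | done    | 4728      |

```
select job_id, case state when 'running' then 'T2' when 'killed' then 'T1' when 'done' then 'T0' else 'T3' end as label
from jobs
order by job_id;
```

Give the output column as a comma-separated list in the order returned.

T0, T3, T0, T1, T0, T2, T2, T2, T0, T0, T1, T3, T1, T0

job_id=400: state='done' → T0
job_id=401: ELSE → T3
job_id=402: state='done' → T0
job_id=403: state='killed' → T1
job_id=404: state='done' → T0
job_id=405: state='running' → T2
job_id=406: state='running' → T2
job_id=407: state='running' → T2
job_id=408: state='done' → T0
job_id=409: state='done' → T0
job_id=410: state='killed' → T1
job_id=411: ELSE → T3
job_id=412: state='killed' → T1
job_id=413: state='done' → T0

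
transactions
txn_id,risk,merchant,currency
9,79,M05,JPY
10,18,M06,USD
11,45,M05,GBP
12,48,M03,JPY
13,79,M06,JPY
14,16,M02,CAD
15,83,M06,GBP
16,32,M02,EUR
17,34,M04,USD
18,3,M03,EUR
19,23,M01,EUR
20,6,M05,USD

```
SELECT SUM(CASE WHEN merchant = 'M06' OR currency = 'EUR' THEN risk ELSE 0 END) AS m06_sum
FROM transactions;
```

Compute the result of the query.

txn_id=9: ✗
txn_id=10: ✓ → 18
txn_id=11: ✗
txn_id=12: ✗
txn_id=13: ✓ → 79
txn_id=14: ✗
txn_id=15: ✓ → 83
txn_id=16: ✓ → 32
txn_id=17: ✗
txn_id=18: ✓ → 3
txn_id=19: ✓ → 23
txn_id=20: ✗
m06_sum = 18 + 79 + 83 + 32 + 3 + 23 = 238

238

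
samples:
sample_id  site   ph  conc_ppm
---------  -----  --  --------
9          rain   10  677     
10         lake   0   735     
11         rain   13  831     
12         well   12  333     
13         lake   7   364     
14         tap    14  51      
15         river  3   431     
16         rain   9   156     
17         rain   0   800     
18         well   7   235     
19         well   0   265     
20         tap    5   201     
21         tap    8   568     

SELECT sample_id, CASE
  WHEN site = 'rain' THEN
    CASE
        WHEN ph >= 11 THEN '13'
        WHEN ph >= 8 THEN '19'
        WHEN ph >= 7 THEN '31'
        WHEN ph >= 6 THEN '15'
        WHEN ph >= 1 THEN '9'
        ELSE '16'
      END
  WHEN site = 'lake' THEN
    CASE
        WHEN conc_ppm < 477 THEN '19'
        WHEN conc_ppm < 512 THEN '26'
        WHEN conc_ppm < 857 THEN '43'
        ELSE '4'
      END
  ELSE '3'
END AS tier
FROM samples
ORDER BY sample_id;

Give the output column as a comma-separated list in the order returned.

19, 43, 13, 3, 19, 3, 3, 19, 16, 3, 3, 3, 3

sample_id=9: site='rain' → inner[ph >= 8] → 19
sample_id=10: site='lake' → inner[conc_ppm < 857] → 43
sample_id=11: site='rain' → inner[ph >= 11] → 13
sample_id=12: site='well' → outer ELSE → 3
sample_id=13: site='lake' → inner[conc_ppm < 477] → 19
sample_id=14: site='tap' → outer ELSE → 3
sample_id=15: site='river' → outer ELSE → 3
sample_id=16: site='rain' → inner[ph >= 8] → 19
sample_id=17: site='rain' → inner[ELSE] → 16
sample_id=18: site='well' → outer ELSE → 3
sample_id=19: site='well' → outer ELSE → 3
sample_id=20: site='tap' → outer ELSE → 3
sample_id=21: site='tap' → outer ELSE → 3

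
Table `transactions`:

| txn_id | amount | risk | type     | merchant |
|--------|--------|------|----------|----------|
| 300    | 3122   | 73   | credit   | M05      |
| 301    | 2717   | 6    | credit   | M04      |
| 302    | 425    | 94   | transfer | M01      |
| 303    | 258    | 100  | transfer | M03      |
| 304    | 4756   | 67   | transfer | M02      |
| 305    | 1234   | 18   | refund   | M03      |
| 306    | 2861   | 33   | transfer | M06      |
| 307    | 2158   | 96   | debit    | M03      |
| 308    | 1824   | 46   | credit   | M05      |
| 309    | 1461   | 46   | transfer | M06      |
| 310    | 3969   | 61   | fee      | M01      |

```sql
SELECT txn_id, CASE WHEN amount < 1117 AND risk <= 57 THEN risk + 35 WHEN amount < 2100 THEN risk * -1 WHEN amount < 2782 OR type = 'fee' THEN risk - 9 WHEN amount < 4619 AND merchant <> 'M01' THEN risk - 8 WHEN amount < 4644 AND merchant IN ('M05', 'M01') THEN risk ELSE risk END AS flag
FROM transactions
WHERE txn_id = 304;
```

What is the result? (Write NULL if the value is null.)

67

txn_id = 304: amount=4756, risk=67, type=transfer, merchant=M02.
amount < 1117 AND risk <= 57 → false
amount < 2100 → false
amount < 2782 OR type = 'fee' → false
amount < 4619 AND merchant <> 'M01' → false
amount < 4644 AND merchant IN ('M05', 'M01') → false
No prior WHEN matched → ELSE → 67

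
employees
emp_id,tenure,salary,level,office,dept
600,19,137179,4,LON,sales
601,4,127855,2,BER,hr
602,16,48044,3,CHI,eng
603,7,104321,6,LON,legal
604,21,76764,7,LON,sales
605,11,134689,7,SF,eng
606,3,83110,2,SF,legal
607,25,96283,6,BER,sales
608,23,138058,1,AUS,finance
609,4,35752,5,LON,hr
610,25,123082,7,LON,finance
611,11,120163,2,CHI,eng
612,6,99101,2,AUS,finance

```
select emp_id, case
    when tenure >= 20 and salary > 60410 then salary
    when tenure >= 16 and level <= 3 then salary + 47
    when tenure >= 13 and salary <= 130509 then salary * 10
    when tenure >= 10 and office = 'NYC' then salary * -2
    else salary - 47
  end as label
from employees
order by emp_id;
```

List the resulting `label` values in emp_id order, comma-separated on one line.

137132, 127808, 48091, 104274, 76764, 134642, 83063, 96283, 138058, 35705, 123082, 120116, 99054

emp_id=600: ELSE → 137132
emp_id=601: ELSE → 127808
emp_id=602: tenure >= 16 and level <= 3 → 48091
emp_id=603: ELSE → 104274
emp_id=604: tenure >= 20 and salary > 60410 → 76764
emp_id=605: ELSE → 134642
emp_id=606: ELSE → 83063
emp_id=607: tenure >= 20 and salary > 60410 → 96283
emp_id=608: tenure >= 20 and salary > 60410 → 138058
emp_id=609: ELSE → 35705
emp_id=610: tenure >= 20 and salary > 60410 → 123082
emp_id=611: ELSE → 120116
emp_id=612: ELSE → 99054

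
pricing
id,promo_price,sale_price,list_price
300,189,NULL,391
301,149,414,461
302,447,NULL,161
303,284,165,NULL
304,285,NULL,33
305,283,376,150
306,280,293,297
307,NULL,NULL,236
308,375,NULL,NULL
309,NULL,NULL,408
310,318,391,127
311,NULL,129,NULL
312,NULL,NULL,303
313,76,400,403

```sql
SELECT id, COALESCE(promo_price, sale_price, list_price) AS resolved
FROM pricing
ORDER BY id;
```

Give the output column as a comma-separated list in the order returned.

id=300: promo_price=189 → 189
id=301: promo_price=149 → 149
id=302: promo_price=447 → 447
id=303: promo_price=284 → 284
id=304: promo_price=285 → 285
id=305: promo_price=283 → 283
id=306: promo_price=280 → 280
id=307: promo_price=NULL, sale_price=NULL, list_price=236 → 236
id=308: promo_price=375 → 375
id=309: promo_price=NULL, sale_price=NULL, list_price=408 → 408
id=310: promo_price=318 → 318
id=311: promo_price=NULL, sale_price=129 → 129
id=312: promo_price=NULL, sale_price=NULL, list_price=303 → 303
id=313: promo_price=76 → 76

189, 149, 447, 284, 285, 283, 280, 236, 375, 408, 318, 129, 303, 76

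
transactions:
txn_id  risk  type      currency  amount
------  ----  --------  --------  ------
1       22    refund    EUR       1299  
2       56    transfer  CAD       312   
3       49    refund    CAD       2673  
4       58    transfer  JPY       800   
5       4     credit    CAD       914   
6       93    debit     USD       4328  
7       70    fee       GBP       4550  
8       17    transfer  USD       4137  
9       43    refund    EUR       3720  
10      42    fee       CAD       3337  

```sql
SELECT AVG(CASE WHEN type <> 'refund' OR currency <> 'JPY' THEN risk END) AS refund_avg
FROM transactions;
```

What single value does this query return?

txn_id=1: ✓ → 22
txn_id=2: ✓ → 56
txn_id=3: ✓ → 49
txn_id=4: ✓ → 58
txn_id=5: ✓ → 4
txn_id=6: ✓ → 93
txn_id=7: ✓ → 70
txn_id=8: ✓ → 17
txn_id=9: ✓ → 43
txn_id=10: ✓ → 42
refund_avg = (22 + 56 + 49 + 58 + 4 + 93 + 70 + 17 + 43 + 42) / 10 = 45.4

45.4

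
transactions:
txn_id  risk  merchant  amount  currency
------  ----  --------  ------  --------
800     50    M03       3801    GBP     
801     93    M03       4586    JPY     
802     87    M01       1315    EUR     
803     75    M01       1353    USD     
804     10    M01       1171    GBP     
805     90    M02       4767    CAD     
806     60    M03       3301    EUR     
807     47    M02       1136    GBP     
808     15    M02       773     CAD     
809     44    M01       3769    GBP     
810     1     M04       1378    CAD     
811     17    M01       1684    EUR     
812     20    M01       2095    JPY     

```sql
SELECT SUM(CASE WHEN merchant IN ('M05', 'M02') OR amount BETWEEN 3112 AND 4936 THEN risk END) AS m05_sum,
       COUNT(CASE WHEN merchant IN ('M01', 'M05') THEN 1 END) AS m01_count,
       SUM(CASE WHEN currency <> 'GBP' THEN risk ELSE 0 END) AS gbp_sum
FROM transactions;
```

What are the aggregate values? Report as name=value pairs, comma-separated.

m05_sum=399, m01_count=6, gbp_sum=458

[m05_sum: merchant IN ('M05', 'M02') OR amount BETWEEN 3112 AND 4936]
txn_id=800: ✓ → 50
txn_id=801: ✓ → 93
txn_id=802: ✗
txn_id=803: ✗
txn_id=804: ✗
txn_id=805: ✓ → 90
txn_id=806: ✓ → 60
txn_id=807: ✓ → 47
txn_id=808: ✓ → 15
txn_id=809: ✓ → 44
txn_id=810: ✗
txn_id=811: ✗
txn_id=812: ✗
m05_sum = 50 + 93 + 90 + 60 + 47 + 15 + 44 = 399
—
[m01_count: merchant IN ('M01', 'M05')]
txn_id=800: ✗
txn_id=801: ✗
txn_id=802: ✓ → 1
txn_id=803: ✓ → 1
txn_id=804: ✓ → 1
txn_id=805: ✗
txn_id=806: ✗
txn_id=807: ✗
txn_id=808: ✗
txn_id=809: ✓ → 1
txn_id=810: ✗
txn_id=811: ✓ → 1
txn_id=812: ✓ → 1
m01_count = COUNT(1, 1, 1, 1, 1, 1) = 6
—
[gbp_sum: currency <> 'GBP']
txn_id=800: ✗
txn_id=801: ✓ → 93
txn_id=802: ✓ → 87
txn_id=803: ✓ → 75
txn_id=804: ✗
txn_id=805: ✓ → 90
txn_id=806: ✓ → 60
txn_id=807: ✗
txn_id=808: ✓ → 15
txn_id=809: ✗
txn_id=810: ✓ → 1
txn_id=811: ✓ → 17
txn_id=812: ✓ → 20
gbp_sum = 93 + 87 + 75 + 90 + 60 + 15 + 1 + 17 + 20 = 458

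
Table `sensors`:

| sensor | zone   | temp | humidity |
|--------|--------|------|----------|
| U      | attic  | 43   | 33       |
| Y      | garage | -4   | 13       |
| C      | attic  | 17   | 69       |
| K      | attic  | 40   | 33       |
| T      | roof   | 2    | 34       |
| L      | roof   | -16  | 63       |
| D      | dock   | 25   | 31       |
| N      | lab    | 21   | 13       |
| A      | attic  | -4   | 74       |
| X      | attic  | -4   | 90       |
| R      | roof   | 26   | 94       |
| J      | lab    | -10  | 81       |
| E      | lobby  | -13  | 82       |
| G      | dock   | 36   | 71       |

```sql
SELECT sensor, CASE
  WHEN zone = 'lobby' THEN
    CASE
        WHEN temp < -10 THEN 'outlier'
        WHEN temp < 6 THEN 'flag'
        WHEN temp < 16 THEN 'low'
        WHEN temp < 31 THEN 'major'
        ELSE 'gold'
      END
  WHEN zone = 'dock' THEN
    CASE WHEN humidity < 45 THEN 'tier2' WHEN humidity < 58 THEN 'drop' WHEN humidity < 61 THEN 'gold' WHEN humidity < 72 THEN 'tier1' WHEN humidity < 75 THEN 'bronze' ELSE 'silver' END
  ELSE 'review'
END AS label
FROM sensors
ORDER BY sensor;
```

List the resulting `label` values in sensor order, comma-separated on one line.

review, review, tier2, outlier, tier1, review, review, review, review, review, review, review, review, review

sensor=A: zone='attic' → outer ELSE → review
sensor=C: zone='attic' → outer ELSE → review
sensor=D: zone='dock' → inner[humidity < 45] → tier2
sensor=E: zone='lobby' → inner[temp < -10] → outlier
sensor=G: zone='dock' → inner[humidity < 72] → tier1
sensor=J: zone='lab' → outer ELSE → review
sensor=K: zone='attic' → outer ELSE → review
sensor=L: zone='roof' → outer ELSE → review
sensor=N: zone='lab' → outer ELSE → review
sensor=R: zone='roof' → outer ELSE → review
sensor=T: zone='roof' → outer ELSE → review
sensor=U: zone='attic' → outer ELSE → review
sensor=X: zone='attic' → outer ELSE → review
sensor=Y: zone='garage' → outer ELSE → review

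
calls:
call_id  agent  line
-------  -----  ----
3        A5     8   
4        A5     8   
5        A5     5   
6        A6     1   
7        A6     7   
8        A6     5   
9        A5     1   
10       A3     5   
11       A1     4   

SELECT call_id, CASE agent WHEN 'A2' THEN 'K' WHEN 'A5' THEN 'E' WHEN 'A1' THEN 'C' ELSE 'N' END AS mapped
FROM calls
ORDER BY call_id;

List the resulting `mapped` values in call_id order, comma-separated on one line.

E, E, E, N, N, N, E, N, C

call_id=3: agent='A5' → E
call_id=4: agent='A5' → E
call_id=5: agent='A5' → E
call_id=6: ELSE → N
call_id=7: ELSE → N
call_id=8: ELSE → N
call_id=9: agent='A5' → E
call_id=10: ELSE → N
call_id=11: agent='A1' → C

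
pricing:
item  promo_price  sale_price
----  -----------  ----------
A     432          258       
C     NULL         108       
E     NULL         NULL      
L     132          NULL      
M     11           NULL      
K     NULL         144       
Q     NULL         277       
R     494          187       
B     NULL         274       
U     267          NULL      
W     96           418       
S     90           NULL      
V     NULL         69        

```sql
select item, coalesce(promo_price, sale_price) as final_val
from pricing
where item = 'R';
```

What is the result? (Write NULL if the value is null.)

494

item = R: promo_price=494, sale_price=187.
promo_price=494 → 494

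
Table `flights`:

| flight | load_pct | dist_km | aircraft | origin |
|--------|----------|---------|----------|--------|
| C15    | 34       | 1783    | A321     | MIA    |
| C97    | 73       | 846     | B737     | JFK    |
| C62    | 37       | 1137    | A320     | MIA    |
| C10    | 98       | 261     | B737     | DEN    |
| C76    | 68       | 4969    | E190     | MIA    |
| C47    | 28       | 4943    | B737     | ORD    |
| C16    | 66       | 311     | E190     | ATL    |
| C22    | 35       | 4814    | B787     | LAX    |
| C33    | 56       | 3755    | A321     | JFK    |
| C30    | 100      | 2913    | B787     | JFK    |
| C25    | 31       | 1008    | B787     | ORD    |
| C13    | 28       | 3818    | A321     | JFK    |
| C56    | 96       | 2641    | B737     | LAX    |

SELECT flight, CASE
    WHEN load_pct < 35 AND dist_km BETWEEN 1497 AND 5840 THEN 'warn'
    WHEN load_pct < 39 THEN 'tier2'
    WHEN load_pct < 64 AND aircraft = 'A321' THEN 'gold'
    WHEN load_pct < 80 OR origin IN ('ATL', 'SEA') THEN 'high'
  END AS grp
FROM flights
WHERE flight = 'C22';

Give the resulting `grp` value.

flight = C22: load_pct=35, dist_km=4814, aircraft=B787, origin=LAX.
load_pct < 35 AND dist_km BETWEEN 1497 AND 5840 → false
load_pct < 39 → true → tier2

tier2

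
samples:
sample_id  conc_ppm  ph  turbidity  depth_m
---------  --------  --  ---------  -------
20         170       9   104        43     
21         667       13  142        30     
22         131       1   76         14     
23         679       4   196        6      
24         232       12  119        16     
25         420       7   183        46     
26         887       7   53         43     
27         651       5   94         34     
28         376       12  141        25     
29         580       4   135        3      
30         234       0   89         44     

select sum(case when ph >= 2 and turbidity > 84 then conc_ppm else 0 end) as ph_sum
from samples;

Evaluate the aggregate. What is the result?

3775

sample_id=20: ✓ → 170
sample_id=21: ✓ → 667
sample_id=22: ✗
sample_id=23: ✓ → 679
sample_id=24: ✓ → 232
sample_id=25: ✓ → 420
sample_id=26: ✗
sample_id=27: ✓ → 651
sample_id=28: ✓ → 376
sample_id=29: ✓ → 580
sample_id=30: ✗
ph_sum = 170 + 667 + 679 + 232 + 420 + 651 + 376 + 580 = 3775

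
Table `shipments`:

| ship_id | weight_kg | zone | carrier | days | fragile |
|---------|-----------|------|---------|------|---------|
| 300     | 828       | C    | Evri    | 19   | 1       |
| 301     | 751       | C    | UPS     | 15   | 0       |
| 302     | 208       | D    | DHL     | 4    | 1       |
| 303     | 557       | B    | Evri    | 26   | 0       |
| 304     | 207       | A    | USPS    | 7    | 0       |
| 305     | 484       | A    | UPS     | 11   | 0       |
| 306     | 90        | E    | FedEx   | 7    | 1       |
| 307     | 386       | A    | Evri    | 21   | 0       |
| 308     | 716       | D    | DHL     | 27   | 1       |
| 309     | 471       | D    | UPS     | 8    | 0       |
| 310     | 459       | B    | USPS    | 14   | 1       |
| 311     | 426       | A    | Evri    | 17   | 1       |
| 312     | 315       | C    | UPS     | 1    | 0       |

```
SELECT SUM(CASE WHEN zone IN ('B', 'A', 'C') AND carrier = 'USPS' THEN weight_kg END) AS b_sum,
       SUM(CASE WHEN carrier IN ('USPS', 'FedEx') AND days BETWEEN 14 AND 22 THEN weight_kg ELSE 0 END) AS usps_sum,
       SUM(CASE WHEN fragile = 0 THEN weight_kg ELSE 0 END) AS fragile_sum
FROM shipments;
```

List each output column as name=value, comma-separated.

b_sum=666, usps_sum=459, fragile_sum=3171

[b_sum: zone IN ('B', 'A', 'C') AND carrier = 'USPS']
ship_id=300: ✗
ship_id=301: ✗
ship_id=302: ✗
ship_id=303: ✗
ship_id=304: ✓ → 207
ship_id=305: ✗
ship_id=306: ✗
ship_id=307: ✗
ship_id=308: ✗
ship_id=309: ✗
ship_id=310: ✓ → 459
ship_id=311: ✗
ship_id=312: ✗
b_sum = 207 + 459 = 666
—
[usps_sum: carrier IN ('USPS', 'FedEx') AND days BETWEEN 14 AND 22]
ship_id=300: ✗
ship_id=301: ✗
ship_id=302: ✗
ship_id=303: ✗
ship_id=304: ✗
ship_id=305: ✗
ship_id=306: ✗
ship_id=307: ✗
ship_id=308: ✗
ship_id=309: ✗
ship_id=310: ✓ → 459
ship_id=311: ✗
ship_id=312: ✗
usps_sum = 459
—
[fragile_sum: fragile = 0]
ship_id=300: ✗
ship_id=301: ✓ → 751
ship_id=302: ✗
ship_id=303: ✓ → 557
ship_id=304: ✓ → 207
ship_id=305: ✓ → 484
ship_id=306: ✗
ship_id=307: ✓ → 386
ship_id=308: ✗
ship_id=309: ✓ → 471
ship_id=310: ✗
ship_id=311: ✗
ship_id=312: ✓ → 315
fragile_sum = 751 + 557 + 207 + 484 + 386 + 471 + 315 = 3171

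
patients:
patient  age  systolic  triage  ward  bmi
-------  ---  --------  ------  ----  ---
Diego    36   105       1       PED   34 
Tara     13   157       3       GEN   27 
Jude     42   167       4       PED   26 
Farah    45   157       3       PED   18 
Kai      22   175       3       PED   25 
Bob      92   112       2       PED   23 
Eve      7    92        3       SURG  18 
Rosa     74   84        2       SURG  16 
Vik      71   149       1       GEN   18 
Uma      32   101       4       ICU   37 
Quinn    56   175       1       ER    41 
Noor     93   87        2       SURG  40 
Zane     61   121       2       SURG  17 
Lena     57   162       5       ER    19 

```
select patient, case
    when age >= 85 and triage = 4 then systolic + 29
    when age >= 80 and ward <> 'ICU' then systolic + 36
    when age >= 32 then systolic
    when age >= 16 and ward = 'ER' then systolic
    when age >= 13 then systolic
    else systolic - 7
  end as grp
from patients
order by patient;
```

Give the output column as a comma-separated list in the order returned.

148, 105, 85, 157, 167, 175, 162, 123, 175, 84, 157, 101, 149, 121

patient=Bob: age >= 80 and ward <> 'ICU' → 148
patient=Diego: age >= 32 → 105
patient=Eve: ELSE → 85
patient=Farah: age >= 32 → 157
patient=Jude: age >= 32 → 167
patient=Kai: age >= 13 → 175
patient=Lena: age >= 32 → 162
patient=Noor: age >= 80 and ward <> 'ICU' → 123
patient=Quinn: age >= 32 → 175
patient=Rosa: age >= 32 → 84
patient=Tara: age >= 13 → 157
patient=Uma: age >= 32 → 101
patient=Vik: age >= 32 → 149
patient=Zane: age >= 32 → 121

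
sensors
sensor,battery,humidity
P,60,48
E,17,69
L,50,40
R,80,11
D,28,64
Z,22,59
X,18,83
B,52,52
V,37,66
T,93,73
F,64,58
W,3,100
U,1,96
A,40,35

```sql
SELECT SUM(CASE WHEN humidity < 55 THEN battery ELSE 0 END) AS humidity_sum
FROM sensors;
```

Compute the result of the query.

sensor=P: ✓ → 60
sensor=E: ✗
sensor=L: ✓ → 50
sensor=R: ✓ → 80
sensor=D: ✗
sensor=Z: ✗
sensor=X: ✗
sensor=B: ✓ → 52
sensor=V: ✗
sensor=T: ✗
sensor=F: ✗
sensor=W: ✗
sensor=U: ✗
sensor=A: ✓ → 40
humidity_sum = 60 + 50 + 80 + 52 + 40 = 282

282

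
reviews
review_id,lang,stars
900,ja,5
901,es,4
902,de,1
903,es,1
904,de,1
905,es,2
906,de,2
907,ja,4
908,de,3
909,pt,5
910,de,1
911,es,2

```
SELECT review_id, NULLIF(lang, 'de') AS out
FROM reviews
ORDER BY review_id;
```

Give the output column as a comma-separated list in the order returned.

review_id=900: lang=ja vs de: differ → ja
review_id=901: lang=es vs de: differ → es
review_id=902: lang=de vs de: equal → NULL
review_id=903: lang=es vs de: differ → es
review_id=904: lang=de vs de: equal → NULL
review_id=905: lang=es vs de: differ → es
review_id=906: lang=de vs de: equal → NULL
review_id=907: lang=ja vs de: differ → ja
review_id=908: lang=de vs de: equal → NULL
review_id=909: lang=pt vs de: differ → pt
review_id=910: lang=de vs de: equal → NULL
review_id=911: lang=es vs de: differ → es

ja, es, NULL, es, NULL, es, NULL, ja, NULL, pt, NULL, es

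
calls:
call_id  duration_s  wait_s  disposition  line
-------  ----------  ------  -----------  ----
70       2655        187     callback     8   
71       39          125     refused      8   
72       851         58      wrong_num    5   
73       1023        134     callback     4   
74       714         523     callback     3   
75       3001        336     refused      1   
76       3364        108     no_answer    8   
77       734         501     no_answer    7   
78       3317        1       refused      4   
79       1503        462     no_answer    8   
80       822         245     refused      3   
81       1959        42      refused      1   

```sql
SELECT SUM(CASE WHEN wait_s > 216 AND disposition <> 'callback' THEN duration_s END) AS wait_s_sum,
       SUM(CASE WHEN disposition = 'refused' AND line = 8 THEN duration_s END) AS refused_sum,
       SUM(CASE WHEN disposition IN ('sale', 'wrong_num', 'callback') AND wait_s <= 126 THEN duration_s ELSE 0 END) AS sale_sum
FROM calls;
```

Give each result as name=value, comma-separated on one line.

wait_s_sum=6060, refused_sum=39, sale_sum=851

[wait_s_sum: wait_s > 216 AND disposition <> 'callback']
call_id=70: ✗
call_id=71: ✗
call_id=72: ✗
call_id=73: ✗
call_id=74: ✗
call_id=75: ✓ → 3001
call_id=76: ✗
call_id=77: ✓ → 734
call_id=78: ✗
call_id=79: ✓ → 1503
call_id=80: ✓ → 822
call_id=81: ✗
wait_s_sum = 3001 + 734 + 1503 + 822 = 6060
—
[refused_sum: disposition = 'refused' AND line = 8]
call_id=70: ✗
call_id=71: ✓ → 39
call_id=72: ✗
call_id=73: ✗
call_id=74: ✗
call_id=75: ✗
call_id=76: ✗
call_id=77: ✗
call_id=78: ✗
call_id=79: ✗
call_id=80: ✗
call_id=81: ✗
refused_sum = 39
—
[sale_sum: disposition IN ('sale', 'wrong_num', 'callback') AND wait_s <= 126]
call_id=70: ✗
call_id=71: ✗
call_id=72: ✓ → 851
call_id=73: ✗
call_id=74: ✗
call_id=75: ✗
call_id=76: ✗
call_id=77: ✗
call_id=78: ✗
call_id=79: ✗
call_id=80: ✗
call_id=81: ✗
sale_sum = 851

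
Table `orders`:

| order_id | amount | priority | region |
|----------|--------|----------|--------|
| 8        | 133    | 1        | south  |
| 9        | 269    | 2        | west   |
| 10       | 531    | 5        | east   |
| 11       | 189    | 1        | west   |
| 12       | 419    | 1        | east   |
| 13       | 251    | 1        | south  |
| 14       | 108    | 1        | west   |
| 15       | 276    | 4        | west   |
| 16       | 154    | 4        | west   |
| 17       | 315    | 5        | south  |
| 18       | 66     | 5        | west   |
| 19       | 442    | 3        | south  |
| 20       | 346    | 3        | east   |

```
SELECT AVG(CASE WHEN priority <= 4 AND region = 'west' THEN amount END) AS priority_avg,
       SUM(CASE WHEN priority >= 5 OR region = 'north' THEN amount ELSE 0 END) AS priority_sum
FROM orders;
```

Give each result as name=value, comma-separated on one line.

[priority_avg: priority <= 4 AND region = 'west']
order_id=8: ✗
order_id=9: ✓ → 269
order_id=10: ✗
order_id=11: ✓ → 189
order_id=12: ✗
order_id=13: ✗
order_id=14: ✓ → 108
order_id=15: ✓ → 276
order_id=16: ✓ → 154
order_id=17: ✗
order_id=18: ✗
order_id=19: ✗
order_id=20: ✗
priority_avg = (269 + 189 + 108 + 276 + 154) / 5 = 199.2
—
[priority_sum: priority >= 5 OR region = 'north']
order_id=8: ✗
order_id=9: ✗
order_id=10: ✓ → 531
order_id=11: ✗
order_id=12: ✗
order_id=13: ✗
order_id=14: ✗
order_id=15: ✗
order_id=16: ✗
order_id=17: ✓ → 315
order_id=18: ✓ → 66
order_id=19: ✗
order_id=20: ✗
priority_sum = 531 + 315 + 66 = 912

priority_avg=199.2, priority_sum=912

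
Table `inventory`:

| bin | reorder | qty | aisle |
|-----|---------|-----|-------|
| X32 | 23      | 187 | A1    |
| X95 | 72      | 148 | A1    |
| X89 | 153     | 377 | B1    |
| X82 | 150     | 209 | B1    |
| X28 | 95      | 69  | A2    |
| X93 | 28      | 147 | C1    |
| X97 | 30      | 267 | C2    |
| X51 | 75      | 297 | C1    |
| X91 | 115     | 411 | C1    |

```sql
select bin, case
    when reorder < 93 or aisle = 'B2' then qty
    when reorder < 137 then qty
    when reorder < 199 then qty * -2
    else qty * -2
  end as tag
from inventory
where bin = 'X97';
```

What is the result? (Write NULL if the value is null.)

267

bin = X97: reorder=30, qty=267, aisle=C2.
reorder < 93 or aisle = 'B2' → true → 267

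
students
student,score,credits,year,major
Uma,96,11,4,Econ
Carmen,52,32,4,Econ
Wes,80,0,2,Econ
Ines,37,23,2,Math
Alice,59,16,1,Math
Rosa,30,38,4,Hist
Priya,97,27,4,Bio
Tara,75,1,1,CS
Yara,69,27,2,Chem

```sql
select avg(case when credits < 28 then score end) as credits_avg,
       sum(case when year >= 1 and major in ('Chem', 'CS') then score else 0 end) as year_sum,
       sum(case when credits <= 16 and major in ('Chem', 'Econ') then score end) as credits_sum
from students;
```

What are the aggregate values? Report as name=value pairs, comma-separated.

[credits_avg: credits < 28]
student=Uma: ✓ → 96
student=Carmen: ✗
student=Wes: ✓ → 80
student=Ines: ✓ → 37
student=Alice: ✓ → 59
student=Rosa: ✗
student=Priya: ✓ → 97
student=Tara: ✓ → 75
student=Yara: ✓ → 69
credits_avg = (96 + 80 + 37 + 59 + 97 + 75 + 69) / 7 = 73.2857142857
—
[year_sum: year >= 1 and major in ('Chem', 'CS')]
student=Uma: ✗
student=Carmen: ✗
student=Wes: ✗
student=Ines: ✗
student=Alice: ✗
student=Rosa: ✗
student=Priya: ✗
student=Tara: ✓ → 75
student=Yara: ✓ → 69
year_sum = 75 + 69 = 144
—
[credits_sum: credits <= 16 and major in ('Chem', 'Econ')]
student=Uma: ✓ → 96
student=Carmen: ✗
student=Wes: ✓ → 80
student=Ines: ✗
student=Alice: ✗
student=Rosa: ✗
student=Priya: ✗
student=Tara: ✗
student=Yara: ✗
credits_sum = 96 + 80 = 176

credits_avg=73.2857142857, year_sum=144, credits_sum=176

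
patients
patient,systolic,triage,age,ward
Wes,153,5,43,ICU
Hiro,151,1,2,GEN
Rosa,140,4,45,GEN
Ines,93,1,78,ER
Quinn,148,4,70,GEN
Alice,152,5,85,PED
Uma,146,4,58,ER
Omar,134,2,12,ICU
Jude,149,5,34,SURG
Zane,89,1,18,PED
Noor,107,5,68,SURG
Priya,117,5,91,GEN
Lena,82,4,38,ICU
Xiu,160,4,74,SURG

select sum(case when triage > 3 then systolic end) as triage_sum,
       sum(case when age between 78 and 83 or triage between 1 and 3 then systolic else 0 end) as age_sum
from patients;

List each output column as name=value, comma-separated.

[triage_sum: triage > 3]
patient=Wes: ✓ → 153
patient=Hiro: ✗
patient=Rosa: ✓ → 140
patient=Ines: ✗
patient=Quinn: ✓ → 148
patient=Alice: ✓ → 152
patient=Uma: ✓ → 146
patient=Omar: ✗
patient=Jude: ✓ → 149
patient=Zane: ✗
patient=Noor: ✓ → 107
patient=Priya: ✓ → 117
patient=Lena: ✓ → 82
patient=Xiu: ✓ → 160
triage_sum = 153 + 140 + 148 + 152 + 146 + 149 + 107 + 117 + 82 + 160 = 1354
—
[age_sum: age between 78 and 83 or triage between 1 and 3]
patient=Wes: ✗
patient=Hiro: ✓ → 151
patient=Rosa: ✗
patient=Ines: ✓ → 93
patient=Quinn: ✗
patient=Alice: ✗
patient=Uma: ✗
patient=Omar: ✓ → 134
patient=Jude: ✗
patient=Zane: ✓ → 89
patient=Noor: ✗
patient=Priya: ✗
patient=Lena: ✗
patient=Xiu: ✗
age_sum = 151 + 93 + 134 + 89 = 467

triage_sum=1354, age_sum=467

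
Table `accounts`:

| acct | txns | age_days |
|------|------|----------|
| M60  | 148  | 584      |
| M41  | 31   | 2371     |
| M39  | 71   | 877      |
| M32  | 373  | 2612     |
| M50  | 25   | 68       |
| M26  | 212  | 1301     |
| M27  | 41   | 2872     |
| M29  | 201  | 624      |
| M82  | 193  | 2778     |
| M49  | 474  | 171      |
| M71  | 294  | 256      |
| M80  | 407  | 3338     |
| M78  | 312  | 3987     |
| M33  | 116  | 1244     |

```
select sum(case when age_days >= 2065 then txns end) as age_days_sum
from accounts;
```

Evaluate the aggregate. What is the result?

acct=M60: ✗
acct=M41: ✓ → 31
acct=M39: ✗
acct=M32: ✓ → 373
acct=M50: ✗
acct=M26: ✗
acct=M27: ✓ → 41
acct=M29: ✗
acct=M82: ✓ → 193
acct=M49: ✗
acct=M71: ✗
acct=M80: ✓ → 407
acct=M78: ✓ → 312
acct=M33: ✗
age_days_sum = 31 + 373 + 41 + 193 + 407 + 312 = 1357

1357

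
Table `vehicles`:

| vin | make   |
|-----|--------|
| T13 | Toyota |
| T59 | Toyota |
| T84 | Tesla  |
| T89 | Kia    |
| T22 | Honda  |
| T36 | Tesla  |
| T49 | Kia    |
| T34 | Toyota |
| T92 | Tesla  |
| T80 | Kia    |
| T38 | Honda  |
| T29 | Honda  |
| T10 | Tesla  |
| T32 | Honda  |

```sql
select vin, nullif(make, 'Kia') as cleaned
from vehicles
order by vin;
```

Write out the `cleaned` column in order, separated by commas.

Tesla, Toyota, Honda, Honda, Honda, Toyota, Tesla, Honda, NULL, Toyota, NULL, Tesla, NULL, Tesla

vin=T10: make=Tesla vs Kia: differ → Tesla
vin=T13: make=Toyota vs Kia: differ → Toyota
vin=T22: make=Honda vs Kia: differ → Honda
vin=T29: make=Honda vs Kia: differ → Honda
vin=T32: make=Honda vs Kia: differ → Honda
vin=T34: make=Toyota vs Kia: differ → Toyota
vin=T36: make=Tesla vs Kia: differ → Tesla
vin=T38: make=Honda vs Kia: differ → Honda
vin=T49: make=Kia vs Kia: equal → NULL
vin=T59: make=Toyota vs Kia: differ → Toyota
vin=T80: make=Kia vs Kia: equal → NULL
vin=T84: make=Tesla vs Kia: differ → Tesla
vin=T89: make=Kia vs Kia: equal → NULL
vin=T92: make=Tesla vs Kia: differ → Tesla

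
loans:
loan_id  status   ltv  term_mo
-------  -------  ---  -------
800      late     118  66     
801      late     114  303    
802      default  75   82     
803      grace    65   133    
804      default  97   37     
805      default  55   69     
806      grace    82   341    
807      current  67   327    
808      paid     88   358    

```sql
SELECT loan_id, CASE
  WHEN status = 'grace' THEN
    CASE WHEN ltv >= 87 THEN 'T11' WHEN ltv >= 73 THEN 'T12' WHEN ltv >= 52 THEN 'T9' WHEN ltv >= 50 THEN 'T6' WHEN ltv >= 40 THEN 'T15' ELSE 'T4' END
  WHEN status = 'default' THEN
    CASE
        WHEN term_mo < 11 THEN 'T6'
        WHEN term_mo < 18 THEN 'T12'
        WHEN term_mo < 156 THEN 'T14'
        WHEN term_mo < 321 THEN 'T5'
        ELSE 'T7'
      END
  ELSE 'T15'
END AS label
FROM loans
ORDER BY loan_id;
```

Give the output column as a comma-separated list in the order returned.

T15, T15, T14, T9, T14, T14, T12, T15, T15

loan_id=800: status='late' → outer ELSE → T15
loan_id=801: status='late' → outer ELSE → T15
loan_id=802: status='default' → inner[term_mo < 156] → T14
loan_id=803: status='grace' → inner[ltv >= 52] → T9
loan_id=804: status='default' → inner[term_mo < 156] → T14
loan_id=805: status='default' → inner[term_mo < 156] → T14
loan_id=806: status='grace' → inner[ltv >= 73] → T12
loan_id=807: status='current' → outer ELSE → T15
loan_id=808: status='paid' → outer ELSE → T15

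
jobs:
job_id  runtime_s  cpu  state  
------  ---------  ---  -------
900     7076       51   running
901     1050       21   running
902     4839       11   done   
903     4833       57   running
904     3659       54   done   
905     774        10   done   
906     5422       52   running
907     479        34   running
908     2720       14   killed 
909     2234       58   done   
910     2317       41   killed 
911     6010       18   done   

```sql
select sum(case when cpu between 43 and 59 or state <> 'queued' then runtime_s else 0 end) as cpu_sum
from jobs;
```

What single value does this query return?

41413

job_id=900: ✓ → 7076
job_id=901: ✓ → 1050
job_id=902: ✓ → 4839
job_id=903: ✓ → 4833
job_id=904: ✓ → 3659
job_id=905: ✓ → 774
job_id=906: ✓ → 5422
job_id=907: ✓ → 479
job_id=908: ✓ → 2720
job_id=909: ✓ → 2234
job_id=910: ✓ → 2317
job_id=911: ✓ → 6010
cpu_sum = 7076 + 1050 + 4839 + 4833 + 3659 + 774 + 5422 + 479 + 2720 + 2234 + 2317 + 6010 = 41413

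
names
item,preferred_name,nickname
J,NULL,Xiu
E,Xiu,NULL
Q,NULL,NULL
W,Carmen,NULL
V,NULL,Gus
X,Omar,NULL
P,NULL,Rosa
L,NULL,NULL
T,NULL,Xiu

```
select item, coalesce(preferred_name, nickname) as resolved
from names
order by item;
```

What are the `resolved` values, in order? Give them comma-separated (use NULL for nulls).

item=E: preferred_name=Xiu → Xiu
item=J: preferred_name=NULL, nickname=Xiu → Xiu
item=L: preferred_name=NULL, nickname=NULL (all NULL) → NULL
item=P: preferred_name=NULL, nickname=Rosa → Rosa
item=Q: preferred_name=NULL, nickname=NULL (all NULL) → NULL
item=T: preferred_name=NULL, nickname=Xiu → Xiu
item=V: preferred_name=NULL, nickname=Gus → Gus
item=W: preferred_name=Carmen → Carmen
item=X: preferred_name=Omar → Omar

Xiu, Xiu, NULL, Rosa, NULL, Xiu, Gus, Carmen, Omar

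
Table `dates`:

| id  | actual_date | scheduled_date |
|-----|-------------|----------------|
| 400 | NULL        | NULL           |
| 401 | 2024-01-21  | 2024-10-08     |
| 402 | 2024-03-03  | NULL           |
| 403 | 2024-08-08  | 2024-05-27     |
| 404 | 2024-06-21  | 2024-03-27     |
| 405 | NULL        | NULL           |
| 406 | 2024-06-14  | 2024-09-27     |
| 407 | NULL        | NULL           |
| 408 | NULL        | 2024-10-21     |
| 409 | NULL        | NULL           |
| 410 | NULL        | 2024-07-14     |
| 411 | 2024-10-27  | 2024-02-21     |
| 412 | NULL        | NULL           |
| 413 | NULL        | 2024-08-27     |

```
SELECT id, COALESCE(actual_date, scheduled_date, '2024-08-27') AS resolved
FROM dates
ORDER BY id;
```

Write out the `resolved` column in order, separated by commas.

2024-08-27, 2024-01-21, 2024-03-03, 2024-08-08, 2024-06-21, 2024-08-27, 2024-06-14, 2024-08-27, 2024-10-21, 2024-08-27, 2024-07-14, 2024-10-27, 2024-08-27, 2024-08-27

id=400: actual_date=NULL, scheduled_date=NULL, → literal 2024-08-27 → 2024-08-27
id=401: actual_date=2024-01-21 → 2024-01-21
id=402: actual_date=2024-03-03 → 2024-03-03
id=403: actual_date=2024-08-08 → 2024-08-08
id=404: actual_date=2024-06-21 → 2024-06-21
id=405: actual_date=NULL, scheduled_date=NULL, → literal 2024-08-27 → 2024-08-27
id=406: actual_date=2024-06-14 → 2024-06-14
id=407: actual_date=NULL, scheduled_date=NULL, → literal 2024-08-27 → 2024-08-27
id=408: actual_date=NULL, scheduled_date=2024-10-21 → 2024-10-21
id=409: actual_date=NULL, scheduled_date=NULL, → literal 2024-08-27 → 2024-08-27
id=410: actual_date=NULL, scheduled_date=2024-07-14 → 2024-07-14
id=411: actual_date=2024-10-27 → 2024-10-27
id=412: actual_date=NULL, scheduled_date=NULL, → literal 2024-08-27 → 2024-08-27
id=413: actual_date=NULL, scheduled_date=2024-08-27 → 2024-08-27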